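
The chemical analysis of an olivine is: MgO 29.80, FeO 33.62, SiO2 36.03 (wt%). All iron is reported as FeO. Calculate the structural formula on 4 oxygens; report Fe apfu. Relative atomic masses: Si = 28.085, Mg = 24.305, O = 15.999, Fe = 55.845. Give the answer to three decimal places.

0.778 Fe apfu

29.80 wt% MgO ÷ 40.304 g/mol = 0.73938 mol, giving 0.73938 Mg and 0.73938 O.
33.62 wt% FeO ÷ 71.844 g/mol = 0.46796 mol, giving 0.46796 Fe and 0.46796 O.
36.03 wt% SiO2 ÷ 60.083 g/mol = 0.59967 mol, giving 0.59967 Si and 1.19934 O.
Oxygen sums to 2.40668; scaling by 4/2.40668 = 1.66204 puts the formula on 4 O.
Fe: 0.46796 × 1.66204 = 0.778 atoms per formula unit.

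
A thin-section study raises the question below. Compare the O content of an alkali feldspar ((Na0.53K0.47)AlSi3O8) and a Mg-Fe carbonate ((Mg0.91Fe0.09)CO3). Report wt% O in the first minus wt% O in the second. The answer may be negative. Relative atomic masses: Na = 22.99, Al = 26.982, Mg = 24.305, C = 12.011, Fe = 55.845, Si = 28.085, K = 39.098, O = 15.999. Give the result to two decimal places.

M((Na0.53K0.47)AlSi3O8) = 269.790 g/mol, so wt% O = 127.992/269.790 × 100 = 47.44%.
M((Mg0.91Fe0.09)CO3) = 87.152 g/mol, so wt% O = 47.997/87.152 × 100 = 55.07%.
47.44 − 55.07 = -7.63 pp.

-7.63 percentage points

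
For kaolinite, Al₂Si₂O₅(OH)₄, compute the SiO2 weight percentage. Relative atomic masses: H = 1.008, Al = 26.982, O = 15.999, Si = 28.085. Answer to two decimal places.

46.55 wt%

Molar mass of Al₂Si₂O₅(OH)₄ = 2×26.982 + 2×28.085 + 9×15.999 + 4×1.008 = 258.157 g/mol.
Each formula unit contains 2 Si, equivalent to 2/1 = 2.0000 mol SiO2.
M(SiO2) = 1×28.085 + 2×15.999 = 60.083 g/mol.
Mass of SiO2 per formula unit = 2.0000 × 60.083 = 120.166 g.
SiO2 wt% = 120.166 / 258.157 × 100 = 46.55%.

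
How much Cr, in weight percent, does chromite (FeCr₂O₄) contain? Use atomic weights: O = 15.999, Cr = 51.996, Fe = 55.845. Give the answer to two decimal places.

46.46 weight percent

Formula mass = 1×55.845 + 2×51.996 + 4×15.999 = 223.833 g/mol, of which 103.992 g is Cr.
So Cr makes up 103.992/223.833 = 0.4646 of the mass, i.e. 46.46%.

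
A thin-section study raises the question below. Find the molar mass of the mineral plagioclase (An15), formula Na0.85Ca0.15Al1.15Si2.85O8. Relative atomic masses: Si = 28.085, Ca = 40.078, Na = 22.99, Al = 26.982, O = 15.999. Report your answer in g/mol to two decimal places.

264.62 g/mol

M = 0.85·22.99 + 0.15·40.078 + 1.15·26.982 + 2.85·28.085 + 8·15.999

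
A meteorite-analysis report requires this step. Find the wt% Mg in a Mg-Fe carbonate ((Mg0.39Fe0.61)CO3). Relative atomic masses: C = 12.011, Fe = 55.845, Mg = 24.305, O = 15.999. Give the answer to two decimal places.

Molar mass of (Mg0.39Fe0.61)CO3: 0.39*24.305 + 0.61*55.845 + 1*12.011 + 3*15.999 = 103.552 g/mol.
Mass of Mg per formula unit: 0.39 × 24.305 = 9.479 g.
Weight fraction Mg = 9.479 / 103.552 = 0.0915.

9.15 wt%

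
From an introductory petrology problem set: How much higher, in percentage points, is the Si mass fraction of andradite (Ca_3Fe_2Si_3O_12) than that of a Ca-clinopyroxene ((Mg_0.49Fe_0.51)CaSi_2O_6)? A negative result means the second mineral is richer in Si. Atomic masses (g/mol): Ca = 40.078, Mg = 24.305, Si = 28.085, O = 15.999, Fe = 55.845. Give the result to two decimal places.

-7.57 percentage points

Si in Ca_3Fe_2Si_3O_12: molar mass 508.167 g/mol; 3×28.085 = 84.255 g → 16.58 wt%.
Si in (Mg_0.49Fe_0.51)CaSi_2O_6: molar mass 232.632 g/mol; 2×28.085 = 56.170 g → 24.15 wt%.
Difference = 16.58 − 24.15 = -7.57 percentage points.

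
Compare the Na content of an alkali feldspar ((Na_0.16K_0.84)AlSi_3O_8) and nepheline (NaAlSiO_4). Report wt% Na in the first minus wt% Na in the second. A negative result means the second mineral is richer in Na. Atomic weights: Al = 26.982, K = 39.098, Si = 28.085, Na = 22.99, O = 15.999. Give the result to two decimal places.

First mineral: 3.678 g Na in 275.750 g formula = 1.33 wt% Na.
Second mineral: 22.990 g Na in 142.053 g formula = 16.18 wt% Na.
1.33% − 16.18% gives a difference of -14.85 percentage points.

-14.85 percentage points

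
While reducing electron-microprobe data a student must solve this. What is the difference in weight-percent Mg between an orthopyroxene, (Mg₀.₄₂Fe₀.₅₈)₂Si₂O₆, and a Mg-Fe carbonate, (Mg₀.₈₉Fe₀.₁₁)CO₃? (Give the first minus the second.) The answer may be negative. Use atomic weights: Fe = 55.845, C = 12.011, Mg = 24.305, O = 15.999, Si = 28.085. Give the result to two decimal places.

Mg in (Mg₀.₄₂Fe₀.₅₈)₂Si₂O₆: molar mass 237.360 g/mol; 0.84×24.305 = 20.416 g → 8.60 wt%.
Mg in (Mg₀.₈₉Fe₀.₁₁)CO₃: molar mass 87.782 g/mol; 0.89×24.305 = 21.631 g → 24.64 wt%.
Difference = 8.60 − 24.64 = -16.04 percentage points.

-16.04 percentage points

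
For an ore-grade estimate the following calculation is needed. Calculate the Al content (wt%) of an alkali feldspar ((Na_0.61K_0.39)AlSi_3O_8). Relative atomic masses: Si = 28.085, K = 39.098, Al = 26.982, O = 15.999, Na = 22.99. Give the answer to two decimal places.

10.05 wt%

M((Na_0.61K_0.39)AlSi_3O_8) = 268.501 g/mol.
Al contributes 1 × 26.982 = 26.982 g per mole.
26.982/268.501 = 0.1005 → 10.05%.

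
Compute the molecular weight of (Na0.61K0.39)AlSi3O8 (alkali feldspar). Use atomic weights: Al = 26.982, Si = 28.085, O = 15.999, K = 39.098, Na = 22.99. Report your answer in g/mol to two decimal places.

268.50 g/mol

M = 0.61(22.99) + 0.39(39.098) + 1(26.982) + 3(28.085) + 8(15.999)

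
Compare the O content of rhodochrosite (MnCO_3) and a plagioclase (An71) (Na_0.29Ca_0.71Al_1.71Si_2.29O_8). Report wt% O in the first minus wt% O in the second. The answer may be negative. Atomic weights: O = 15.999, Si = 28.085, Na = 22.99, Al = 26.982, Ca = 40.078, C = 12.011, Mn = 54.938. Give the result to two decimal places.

-5.03 percentage points

O in MnCO_3: molar mass 114.946 g/mol; 3×15.999 = 47.997 g → 41.76 wt%.
O in Na_0.29Ca_0.71Al_1.71Si_2.29O_8: molar mass 273.568 g/mol; 8×15.999 = 127.992 g → 46.79 wt%.
Difference = 41.76 − 46.79 = -5.03 percentage points.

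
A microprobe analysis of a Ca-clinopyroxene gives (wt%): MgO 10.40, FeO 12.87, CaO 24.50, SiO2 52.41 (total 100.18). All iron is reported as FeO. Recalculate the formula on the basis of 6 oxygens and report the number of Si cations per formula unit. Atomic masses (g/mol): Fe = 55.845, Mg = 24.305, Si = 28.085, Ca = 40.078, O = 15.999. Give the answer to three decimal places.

1.999 Si apfu

10.40 wt% MgO ÷ 40.304 g/mol = 0.25804 mol, giving 0.25804 Mg and 0.25804 O.
12.87 wt% FeO ÷ 71.844 g/mol = 0.17914 mol, giving 0.17914 Fe and 0.17914 O.
24.50 wt% CaO ÷ 56.077 g/mol = 0.43690 mol, giving 0.43690 Ca and 0.43690 O.
52.41 wt% SiO2 ÷ 60.083 g/mol = 0.87229 mol, giving 0.87229 Si and 1.74458 O.
Oxygen sums to 2.61866; scaling by 6/2.61866 = 2.29125 puts the formula on 6 O.
Si: 0.87229 × 2.29125 = 1.999 atoms per formula unit.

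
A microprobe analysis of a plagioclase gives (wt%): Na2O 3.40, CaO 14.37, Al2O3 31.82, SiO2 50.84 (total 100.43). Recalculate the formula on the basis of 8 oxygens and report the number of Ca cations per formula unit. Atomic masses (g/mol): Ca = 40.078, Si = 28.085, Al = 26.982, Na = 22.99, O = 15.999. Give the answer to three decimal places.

0.697 Ca apfu

Na2O (M=61.979): mol = 0.05486; Na = 0.10972, O = 0.05486.
CaO (M=56.077): mol = 0.25625; Ca = 0.25625, O = 0.25625.
Al2O3 (M=101.961): mol = 0.31208; Al = 0.62416, O = 0.93624.
SiO2 (M=60.083): mol = 0.84616; Si = 0.84616, O = 1.69232.
ΣO = 2.93967; factor = 8/ΣO = 2.72139.
Ca apfu = 0.25625 × 2.72139 = 0.697.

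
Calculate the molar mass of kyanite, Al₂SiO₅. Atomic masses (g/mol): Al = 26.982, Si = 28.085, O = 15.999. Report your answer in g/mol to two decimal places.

M = 2×26.982 + 1×28.085 + 5×15.999

162.04 g/mol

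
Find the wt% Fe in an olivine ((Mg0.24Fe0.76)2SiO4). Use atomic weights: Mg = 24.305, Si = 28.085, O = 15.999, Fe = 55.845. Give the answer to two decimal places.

45.00 wt%

Molar mass of (Mg0.24Fe0.76)2SiO4: 0.48×24.305 + 1.52×55.845 + 1×28.085 + 4×15.999 = 188.632 g/mol.
Mass of Fe per formula unit: 1.52 × 55.845 = 84.884 g.
Weight fraction Fe = 84.884 / 188.632 = 0.4500.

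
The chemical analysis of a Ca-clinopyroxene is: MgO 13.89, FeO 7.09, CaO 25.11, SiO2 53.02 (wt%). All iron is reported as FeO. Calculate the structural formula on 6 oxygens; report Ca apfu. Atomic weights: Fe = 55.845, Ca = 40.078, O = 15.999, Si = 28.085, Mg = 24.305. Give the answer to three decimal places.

MgO (M=40.304): mol = 0.34463; Mg = 0.34463, O = 0.34463.
FeO (M=71.844): mol = 0.09869; Fe = 0.09869, O = 0.09869.
CaO (M=56.077): mol = 0.44778; Ca = 0.44778, O = 0.44778.
SiO2 (M=60.083): mol = 0.88245; Si = 0.88245, O = 1.76490.
ΣO = 2.65600; factor = 6/ΣO = 2.25904.
Ca apfu = 0.44778 × 2.25904 = 1.012.

1.012 Ca apfu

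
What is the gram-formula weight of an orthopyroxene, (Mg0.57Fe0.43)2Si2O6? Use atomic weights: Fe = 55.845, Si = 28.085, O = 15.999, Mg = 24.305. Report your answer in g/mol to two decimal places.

227.90 g/mol

Mg: 1.14 × 24.305 = 27.7077
Fe: 0.86 × 55.845 = 48.0267
Si: 2 × 28.085 = 56.1700
O: 6 × 15.999 = 95.9940
Summing the contributions gives the formula mass.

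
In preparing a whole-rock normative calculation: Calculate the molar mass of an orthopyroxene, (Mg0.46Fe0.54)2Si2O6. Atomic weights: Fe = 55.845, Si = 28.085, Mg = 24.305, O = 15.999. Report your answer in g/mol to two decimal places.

Mg: 0.92 × 24.305 = 22.3606
Fe: 1.08 × 55.845 = 60.3126
Si: 2 × 28.085 = 56.1700
O: 6 × 15.999 = 95.9940
Summing the contributions gives the formula mass.

234.84 g/mol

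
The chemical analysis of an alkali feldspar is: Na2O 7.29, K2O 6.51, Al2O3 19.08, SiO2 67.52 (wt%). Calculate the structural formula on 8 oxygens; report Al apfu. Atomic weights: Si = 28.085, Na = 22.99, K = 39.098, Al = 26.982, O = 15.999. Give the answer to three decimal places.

0.999 Al apfu

Na2O (M=61.979): mol = 0.11762; Na = 0.23524, O = 0.11762.
K2O (M=94.195): mol = 0.06911; K = 0.13822, O = 0.06911.
Al2O3 (M=101.961): mol = 0.18713; Al = 0.37426, O = 0.56139.
SiO2 (M=60.083): mol = 1.12378; Si = 1.12378, O = 2.24756.
ΣO = 2.99568; factor = 8/ΣO = 2.67051.
Al apfu = 0.37426 × 2.67051 = 0.999.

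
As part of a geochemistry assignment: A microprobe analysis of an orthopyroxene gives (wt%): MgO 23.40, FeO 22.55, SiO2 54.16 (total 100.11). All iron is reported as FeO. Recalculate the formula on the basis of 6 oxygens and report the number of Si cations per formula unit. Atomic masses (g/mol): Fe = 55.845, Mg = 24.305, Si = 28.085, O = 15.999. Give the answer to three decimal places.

MgO: 23.40/40.304 = 0.58059 mol → 0.58059 mol Mg, 0.58059 mol O.
FeO: 22.55/71.844 = 0.31387 mol → 0.31387 mol Fe, 0.31387 mol O.
SiO2: 54.16/60.083 = 0.90142 mol → 0.90142 mol Si, 1.80284 mol O.
Total oxygen = 2.69730 mol. Normalization factor = 6/2.69730 = 2.22445.
Si per 6 O = 0.90142 × 2.22445 = 2.005.

2.005 Si apfu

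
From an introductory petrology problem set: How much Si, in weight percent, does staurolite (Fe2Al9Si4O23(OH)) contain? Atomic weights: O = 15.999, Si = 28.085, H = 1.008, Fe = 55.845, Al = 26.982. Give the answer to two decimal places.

13.19 weight percent

M(Fe2Al9Si4O23(OH)) = 851.852 g/mol.
Si contributes 4 × 28.085 = 112.340 g per mole.
112.340/851.852 = 0.1319 → 13.19%.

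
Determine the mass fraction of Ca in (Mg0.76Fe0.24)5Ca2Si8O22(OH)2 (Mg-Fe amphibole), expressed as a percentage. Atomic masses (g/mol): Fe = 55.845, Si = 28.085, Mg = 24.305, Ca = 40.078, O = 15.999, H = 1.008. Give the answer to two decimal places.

9.43 mass %

Molar mass of (Mg0.76Fe0.24)5Ca2Si8O22(OH)2: 3.80×24.305 + 1.20×55.845 + 2×40.078 + 8×28.085 + 24×15.999 + 2×1.008 = 850.201 g/mol.
Mass of Ca per formula unit: 2 × 40.078 = 80.156 g.
Weight fraction Ca = 80.156 / 850.201 = 0.0943.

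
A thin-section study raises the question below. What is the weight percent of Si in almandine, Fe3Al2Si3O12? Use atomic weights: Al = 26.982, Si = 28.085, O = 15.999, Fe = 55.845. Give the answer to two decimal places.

16.93 wt%

Formula mass = 3*55.845 + 2*26.982 + 3*28.085 + 12*15.999 = 497.742 g/mol, of which 84.255 g is Si.
So Si makes up 84.255/497.742 = 0.1693 of the mass, i.e. 16.93%.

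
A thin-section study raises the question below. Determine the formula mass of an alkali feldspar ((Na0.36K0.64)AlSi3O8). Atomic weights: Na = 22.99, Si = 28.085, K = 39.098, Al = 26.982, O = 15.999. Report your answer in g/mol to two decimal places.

Na: 0.36 × 22.99 = 8.2764
K: 0.64 × 39.098 = 25.0227
Al: 1 × 26.982 = 26.9820
Si: 3 × 28.085 = 84.2550
O: 8 × 15.999 = 127.9920
Summing the contributions gives the formula mass.

272.53 g/mol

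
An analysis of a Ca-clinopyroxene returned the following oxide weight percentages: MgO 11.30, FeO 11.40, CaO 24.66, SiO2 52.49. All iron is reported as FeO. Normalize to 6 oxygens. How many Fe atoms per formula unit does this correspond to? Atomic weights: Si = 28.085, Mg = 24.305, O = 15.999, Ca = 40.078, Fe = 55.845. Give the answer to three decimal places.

0.363 Fe apfu

MgO (M=40.304): mol = 0.28037; Mg = 0.28037, O = 0.28037.
FeO (M=71.844): mol = 0.15868; Fe = 0.15868, O = 0.15868.
CaO (M=56.077): mol = 0.43975; Ca = 0.43975, O = 0.43975.
SiO2 (M=60.083): mol = 0.87362; Si = 0.87362, O = 1.74724.
ΣO = 2.62604; factor = 6/ΣO = 2.28481.
Fe apfu = 0.15868 × 2.28481 = 0.363.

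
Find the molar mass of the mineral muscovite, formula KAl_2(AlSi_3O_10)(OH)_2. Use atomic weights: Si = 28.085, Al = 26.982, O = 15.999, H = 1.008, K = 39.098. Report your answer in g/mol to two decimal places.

The formula mass is the sum 1×39.098 + 3×26.982 + 3×28.085 + 12×15.999 + 2×1.008.

398.30 g/mol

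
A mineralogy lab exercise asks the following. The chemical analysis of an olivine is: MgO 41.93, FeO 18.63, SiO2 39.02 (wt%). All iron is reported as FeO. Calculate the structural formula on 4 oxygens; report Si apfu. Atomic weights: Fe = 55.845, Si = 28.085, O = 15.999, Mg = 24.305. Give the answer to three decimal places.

41.93 wt% MgO ÷ 40.304 g/mol = 1.04034 mol, giving 1.04034 Mg and 1.04034 O.
18.63 wt% FeO ÷ 71.844 g/mol = 0.25931 mol, giving 0.25931 Fe and 0.25931 O.
39.02 wt% SiO2 ÷ 60.083 g/mol = 0.64943 mol, giving 0.64943 Si and 1.29886 O.
Oxygen sums to 2.59851; scaling by 4/2.59851 = 1.53934 puts the formula on 4 O.
Si: 0.64943 × 1.53934 = 1.000 atoms per formula unit.

1.000 Si apfu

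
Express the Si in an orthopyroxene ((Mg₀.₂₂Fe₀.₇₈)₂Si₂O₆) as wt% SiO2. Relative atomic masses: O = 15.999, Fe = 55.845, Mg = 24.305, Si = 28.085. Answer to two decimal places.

48.07 wt%

M((Mg₀.₂₂Fe₀.₇₈)₂Si₂O₆) = 249.976 g/mol; M(SiO2) = 60.083 g/mol.
Moles SiO2 per formula unit = 2 Si ÷ 1 = 2.0000.
SiO2 fraction = (2.0000 × 60.083) / 249.976 = 120.166/249.976 = 0.4807.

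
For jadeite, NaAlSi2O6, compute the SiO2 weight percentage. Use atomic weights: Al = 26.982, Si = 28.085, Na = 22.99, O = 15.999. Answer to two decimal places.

Molar mass of NaAlSi2O6 = 1×22.99 + 1×26.982 + 2×28.085 + 6×15.999 = 202.136 g/mol.
Each formula unit contains 2 Si, equivalent to 2/1 = 2.0000 mol SiO2.
M(SiO2) = 1×28.085 + 2×15.999 = 60.083 g/mol.
Mass of SiO2 per formula unit = 2.0000 × 60.083 = 120.166 g.
SiO2 wt% = 120.166 / 202.136 × 100 = 59.45%.

59.45 wt%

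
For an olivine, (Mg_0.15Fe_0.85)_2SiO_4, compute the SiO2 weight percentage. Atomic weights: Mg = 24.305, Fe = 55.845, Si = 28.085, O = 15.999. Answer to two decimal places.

M((Mg_0.15Fe_0.85)_2SiO_4) = 194.309 g/mol; M(SiO2) = 60.083 g/mol.
Moles SiO2 per formula unit = 1 Si ÷ 1 = 1.0000.
SiO2 fraction = (1.0000 × 60.083) / 194.309 = 60.083/194.309 = 0.3092.

30.92 wt%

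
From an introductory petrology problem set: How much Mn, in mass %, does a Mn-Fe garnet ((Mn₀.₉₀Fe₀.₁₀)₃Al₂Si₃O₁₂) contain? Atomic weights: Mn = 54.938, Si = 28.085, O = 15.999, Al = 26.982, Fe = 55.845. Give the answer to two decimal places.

29.95 mass %

Formula mass = 2.70·54.938 + 0.30·55.845 + 2·26.982 + 3·28.085 + 12·15.999 = 495.293 g/mol, of which 148.333 g is Mn.
So Mn makes up 148.333/495.293 = 0.2995 of the mass, i.e. 29.95%.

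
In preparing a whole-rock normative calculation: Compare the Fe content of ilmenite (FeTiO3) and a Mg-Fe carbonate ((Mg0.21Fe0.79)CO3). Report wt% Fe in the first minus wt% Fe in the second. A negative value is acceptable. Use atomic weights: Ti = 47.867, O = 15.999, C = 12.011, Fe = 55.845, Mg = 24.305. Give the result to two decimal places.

-3.58 percentage points

First mineral: 55.845 g Fe in 151.709 g formula = 36.81 wt% Fe.
Second mineral: 44.118 g Fe in 109.230 g formula = 40.39 wt% Fe.
36.81% − 40.39% gives a difference of -3.58 percentage points.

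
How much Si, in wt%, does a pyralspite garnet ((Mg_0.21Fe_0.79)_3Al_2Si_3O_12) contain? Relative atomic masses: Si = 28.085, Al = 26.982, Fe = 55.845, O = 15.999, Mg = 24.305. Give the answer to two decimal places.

17.63 wt%

Formula mass = 0.63·24.305 + 2.37·55.845 + 2·26.982 + 3·28.085 + 12·15.999 = 477.872 g/mol, of which 84.255 g is Si.
So Si makes up 84.255/477.872 = 0.1763 of the mass, i.e. 17.63%.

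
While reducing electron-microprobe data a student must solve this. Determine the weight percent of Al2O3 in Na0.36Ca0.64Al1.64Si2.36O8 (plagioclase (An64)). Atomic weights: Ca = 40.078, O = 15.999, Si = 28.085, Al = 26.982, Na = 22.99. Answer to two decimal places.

M(Na0.36Ca0.64Al1.64Si2.36O8) = 272.449 g/mol; M(Al2O3) = 101.961 g/mol.
Moles Al2O3 per formula unit = 1.64 Al ÷ 2 = 0.8200.
Al2O3 fraction = (0.8200 × 101.961) / 272.449 = 83.608/272.449 = 0.3069.

30.69 wt%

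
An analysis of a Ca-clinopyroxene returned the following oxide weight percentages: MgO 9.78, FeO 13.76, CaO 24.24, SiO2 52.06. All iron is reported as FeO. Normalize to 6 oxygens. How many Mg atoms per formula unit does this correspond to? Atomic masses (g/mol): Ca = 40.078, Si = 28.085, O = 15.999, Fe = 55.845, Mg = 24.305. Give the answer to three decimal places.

MgO (M=40.304): mol = 0.24266; Mg = 0.24266, O = 0.24266.
FeO (M=71.844): mol = 0.19153; Fe = 0.19153, O = 0.19153.
CaO (M=56.077): mol = 0.43226; Ca = 0.43226, O = 0.43226.
SiO2 (M=60.083): mol = 0.86647; Si = 0.86647, O = 1.73294.
ΣO = 2.59939; factor = 6/ΣO = 2.30823.
Mg apfu = 0.24266 × 2.30823 = 0.560.

0.560 Mg apfu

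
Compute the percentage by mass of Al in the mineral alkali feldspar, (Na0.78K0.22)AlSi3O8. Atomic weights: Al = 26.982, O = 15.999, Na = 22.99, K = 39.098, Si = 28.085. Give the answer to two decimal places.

10.15 weight percent

M((Na0.78K0.22)AlSi3O8) = 265.763 g/mol.
Al contributes 1 × 26.982 = 26.982 g per mole.
26.982/265.763 = 0.1015 → 10.15%.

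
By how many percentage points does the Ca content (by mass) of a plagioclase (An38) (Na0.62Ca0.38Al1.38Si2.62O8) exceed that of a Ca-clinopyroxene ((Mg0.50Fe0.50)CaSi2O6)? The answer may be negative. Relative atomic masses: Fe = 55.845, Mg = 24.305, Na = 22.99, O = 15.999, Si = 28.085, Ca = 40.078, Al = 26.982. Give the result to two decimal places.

-11.57 percentage points

Ca in Na0.62Ca0.38Al1.38Si2.62O8: molar mass 268.293 g/mol; 0.38×40.078 = 15.230 g → 5.68 wt%.
Ca in (Mg0.50Fe0.50)CaSi2O6: molar mass 232.317 g/mol; 1×40.078 = 40.078 g → 17.25 wt%.
Difference = 5.68 − 17.25 = -11.57 percentage points.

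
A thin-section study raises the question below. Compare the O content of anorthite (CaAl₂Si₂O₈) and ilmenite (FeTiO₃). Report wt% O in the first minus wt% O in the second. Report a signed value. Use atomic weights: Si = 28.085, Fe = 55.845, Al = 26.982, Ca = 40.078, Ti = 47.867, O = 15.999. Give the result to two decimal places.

14.37 percentage points

M(CaAl₂Si₂O₈) = 278.204 g/mol, so wt% O = 127.992/278.204 × 100 = 46.01%.
M(FeTiO₃) = 151.709 g/mol, so wt% O = 47.997/151.709 × 100 = 31.64%.
46.01 − 31.64 = 14.37 pp.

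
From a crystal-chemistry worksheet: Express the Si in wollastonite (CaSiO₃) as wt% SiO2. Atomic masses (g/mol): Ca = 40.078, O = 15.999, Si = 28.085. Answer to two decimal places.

Molar mass of CaSiO₃ = 1*40.078 + 1*28.085 + 3*15.999 = 116.160 g/mol.
Each formula unit contains 1 Si, equivalent to 1/1 = 1.0000 mol SiO2.
M(SiO2) = 1×28.085 + 2×15.999 = 60.083 g/mol.
Mass of SiO2 per formula unit = 1.0000 × 60.083 = 60.083 g.
SiO2 wt% = 60.083 / 116.160 × 100 = 51.72%.

51.72 wt%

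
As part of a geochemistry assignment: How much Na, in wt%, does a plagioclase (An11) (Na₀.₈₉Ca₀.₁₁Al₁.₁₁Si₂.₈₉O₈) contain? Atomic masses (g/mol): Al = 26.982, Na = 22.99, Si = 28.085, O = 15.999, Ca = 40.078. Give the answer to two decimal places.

M(Na₀.₈₉Ca₀.₁₁Al₁.₁₁Si₂.₈₉O₈) = 263.977 g/mol.
Na contributes 0.89 × 22.99 = 20.461 g per mole.
20.461/263.977 = 0.0775 → 7.75%.

7.75 wt%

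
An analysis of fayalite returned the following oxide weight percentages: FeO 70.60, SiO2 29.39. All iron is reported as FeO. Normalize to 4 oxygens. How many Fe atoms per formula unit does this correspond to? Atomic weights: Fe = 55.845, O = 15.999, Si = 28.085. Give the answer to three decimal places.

2.004 Fe apfu

FeO (M=71.844): mol = 0.98268; Fe = 0.98268, O = 0.98268.
SiO2 (M=60.083): mol = 0.48916; Si = 0.48916, O = 0.97832.
ΣO = 1.96100; factor = 4/ΣO = 2.03978.
Fe apfu = 0.98268 × 2.03978 = 2.004.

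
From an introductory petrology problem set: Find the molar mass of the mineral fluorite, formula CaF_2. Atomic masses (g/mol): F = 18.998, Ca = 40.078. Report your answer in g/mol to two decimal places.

78.07 g/mol

The formula mass is the sum 1(40.078) + 2(18.998).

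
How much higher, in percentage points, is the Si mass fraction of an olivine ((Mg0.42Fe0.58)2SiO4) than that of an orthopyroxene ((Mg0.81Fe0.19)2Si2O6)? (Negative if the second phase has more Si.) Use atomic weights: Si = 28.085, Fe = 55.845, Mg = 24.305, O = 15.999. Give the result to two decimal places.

-10.56 percentage points

First mineral: 28.085 g Si in 177.277 g formula = 15.84 wt% Si.
Second mineral: 56.170 g Si in 212.759 g formula = 26.40 wt% Si.
15.84% − 26.40% gives a difference of -10.56 percentage points.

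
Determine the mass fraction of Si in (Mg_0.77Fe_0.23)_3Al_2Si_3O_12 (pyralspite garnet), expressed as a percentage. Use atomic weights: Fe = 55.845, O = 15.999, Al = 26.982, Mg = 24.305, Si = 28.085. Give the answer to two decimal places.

19.83 mass %

Formula mass = 2.31·24.305 + 0.69·55.845 + 2·26.982 + 3·28.085 + 12·15.999 = 424.885 g/mol, of which 84.255 g is Si.
So Si makes up 84.255/424.885 = 0.1983 of the mass, i.e. 19.83%.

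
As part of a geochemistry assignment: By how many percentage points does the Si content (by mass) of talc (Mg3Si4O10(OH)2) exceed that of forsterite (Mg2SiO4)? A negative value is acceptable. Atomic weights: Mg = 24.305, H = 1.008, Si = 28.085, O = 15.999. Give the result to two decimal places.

9.66 percentage points

Si in Mg3Si4O10(OH)2: molar mass 379.259 g/mol; 4×28.085 = 112.340 g → 29.62 wt%.
Si in Mg2SiO4: molar mass 140.691 g/mol; 1×28.085 = 28.085 g → 19.96 wt%.
Difference = 29.62 − 19.96 = 9.66 percentage points.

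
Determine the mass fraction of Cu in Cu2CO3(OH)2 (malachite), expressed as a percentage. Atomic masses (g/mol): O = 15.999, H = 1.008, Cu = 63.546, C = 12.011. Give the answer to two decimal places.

57.48 wt%

M(Cu2CO3(OH)2) = 221.114 g/mol.
Cu contributes 2 × 63.546 = 127.092 g per mole.
127.092/221.114 = 0.5748 → 57.48%.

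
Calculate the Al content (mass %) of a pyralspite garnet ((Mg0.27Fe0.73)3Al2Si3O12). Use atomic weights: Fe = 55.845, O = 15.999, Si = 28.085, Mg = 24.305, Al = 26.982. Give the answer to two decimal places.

Formula mass = 0.81×24.305 + 2.19×55.845 + 2×26.982 + 3×28.085 + 12×15.999 = 472.195 g/mol, of which 53.964 g is Al.
So Al makes up 53.964/472.195 = 0.1143 of the mass, i.e. 11.43%.

11.43 mass %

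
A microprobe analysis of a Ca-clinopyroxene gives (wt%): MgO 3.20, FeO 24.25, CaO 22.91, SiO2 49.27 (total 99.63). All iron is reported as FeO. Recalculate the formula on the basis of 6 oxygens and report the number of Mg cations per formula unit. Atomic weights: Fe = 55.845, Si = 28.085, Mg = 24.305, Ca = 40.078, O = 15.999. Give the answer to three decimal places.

0.193 Mg apfu

MgO: 3.20/40.304 = 0.07940 mol → 0.07940 mol Mg, 0.07940 mol O.
FeO: 24.25/71.844 = 0.33754 mol → 0.33754 mol Fe, 0.33754 mol O.
CaO: 22.91/56.077 = 0.40855 mol → 0.40855 mol Ca, 0.40855 mol O.
SiO2: 49.27/60.083 = 0.82003 mol → 0.82003 mol Si, 1.64006 mol O.
Total oxygen = 2.46555 mol. Normalization factor = 6/2.46555 = 2.43353.
Mg per 6 O = 0.07940 × 2.43353 = 0.193.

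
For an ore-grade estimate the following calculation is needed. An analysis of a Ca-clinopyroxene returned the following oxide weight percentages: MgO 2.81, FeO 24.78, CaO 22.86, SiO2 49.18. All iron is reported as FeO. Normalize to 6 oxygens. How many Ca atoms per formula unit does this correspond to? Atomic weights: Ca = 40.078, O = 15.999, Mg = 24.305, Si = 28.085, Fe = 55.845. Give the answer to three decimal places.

MgO: 2.81/40.304 = 0.06972 mol → 0.06972 mol Mg, 0.06972 mol O.
FeO: 24.78/71.844 = 0.34491 mol → 0.34491 mol Fe, 0.34491 mol O.
CaO: 22.86/56.077 = 0.40765 mol → 0.40765 mol Ca, 0.40765 mol O.
SiO2: 49.18/60.083 = 0.81853 mol → 0.81853 mol Si, 1.63706 mol O.
Total oxygen = 2.45934 mol. Normalization factor = 6/2.45934 = 2.43968.
Ca per 6 O = 0.40765 × 2.43968 = 0.995.

0.995 Ca apfu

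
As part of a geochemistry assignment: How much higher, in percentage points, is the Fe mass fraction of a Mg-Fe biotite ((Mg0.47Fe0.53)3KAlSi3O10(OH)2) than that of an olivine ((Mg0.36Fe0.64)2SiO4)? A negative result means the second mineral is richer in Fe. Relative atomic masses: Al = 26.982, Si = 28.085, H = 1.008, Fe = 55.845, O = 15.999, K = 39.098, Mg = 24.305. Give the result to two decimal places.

-20.48 percentage points

Fe in (Mg0.47Fe0.53)3KAlSi3O10(OH)2: molar mass 467.403 g/mol; 1.59×55.845 = 88.794 g → 19.00 wt%.
Fe in (Mg0.36Fe0.64)2SiO4: molar mass 181.062 g/mol; 1.28×55.845 = 71.482 g → 39.48 wt%.
Difference = 19.00 − 39.48 = -20.48 percentage points.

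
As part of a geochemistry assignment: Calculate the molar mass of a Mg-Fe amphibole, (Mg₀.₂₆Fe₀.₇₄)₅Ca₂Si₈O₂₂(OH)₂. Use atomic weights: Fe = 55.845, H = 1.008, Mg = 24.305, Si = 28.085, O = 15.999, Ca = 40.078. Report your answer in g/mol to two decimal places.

929.05 g/mol

The formula mass is the sum 1.30×24.305 + 3.70×55.845 + 2×40.078 + 8×28.085 + 24×15.999 + 2×1.008.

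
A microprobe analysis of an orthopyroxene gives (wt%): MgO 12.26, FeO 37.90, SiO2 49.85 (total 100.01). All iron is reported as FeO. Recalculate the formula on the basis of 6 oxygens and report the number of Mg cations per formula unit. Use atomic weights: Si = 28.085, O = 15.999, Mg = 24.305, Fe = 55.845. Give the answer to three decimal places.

MgO: 12.26/40.304 = 0.30419 mol → 0.30419 mol Mg, 0.30419 mol O.
FeO: 37.90/71.844 = 0.52753 mol → 0.52753 mol Fe, 0.52753 mol O.
SiO2: 49.85/60.083 = 0.82969 mol → 0.82969 mol Si, 1.65938 mol O.
Total oxygen = 2.49110 mol. Normalization factor = 6/2.49110 = 2.40857.
Mg per 6 O = 0.30419 × 2.40857 = 0.733.

0.733 Mg apfu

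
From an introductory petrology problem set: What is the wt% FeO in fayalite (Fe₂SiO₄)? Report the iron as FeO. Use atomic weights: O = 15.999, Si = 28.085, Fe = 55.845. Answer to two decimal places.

70.51 wt%

Formula mass = 203.771 g/mol.
2 Fe → 2.0000 mol FeO per formula unit; M(FeO) = 71.844, so FeO mass = 143.688 g.
143.688/203.771 × 100 = 70.51 wt%.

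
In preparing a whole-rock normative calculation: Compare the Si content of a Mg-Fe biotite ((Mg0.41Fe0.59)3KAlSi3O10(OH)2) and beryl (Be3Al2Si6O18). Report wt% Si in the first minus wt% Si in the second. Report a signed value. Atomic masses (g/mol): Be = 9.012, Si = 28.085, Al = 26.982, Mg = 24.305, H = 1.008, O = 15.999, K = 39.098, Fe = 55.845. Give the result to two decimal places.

-13.54 percentage points

M((Mg0.41Fe0.59)3KAlSi3O10(OH)2) = 473.080 g/mol, so wt% Si = 84.255/473.080 × 100 = 17.81%.
M(Be3Al2Si6O18) = 537.492 g/mol, so wt% Si = 168.510/537.492 × 100 = 31.35%.
17.81 − 31.35 = -13.54 pp.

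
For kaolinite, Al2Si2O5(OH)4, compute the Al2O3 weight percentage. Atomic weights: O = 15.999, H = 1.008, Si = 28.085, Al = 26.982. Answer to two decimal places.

Molar mass of Al2Si2O5(OH)4 = 2×26.982 + 2×28.085 + 9×15.999 + 4×1.008 = 258.157 g/mol.
Each formula unit contains 2 Al, equivalent to 2/2 = 1.0000 mol Al2O3.
M(Al2O3) = 2×26.982 + 3×15.999 = 101.961 g/mol.
Mass of Al2O3 per formula unit = 1.0000 × 101.961 = 101.961 g.
Al2O3 wt% = 101.961 / 258.157 × 100 = 39.50%.

39.50 wt%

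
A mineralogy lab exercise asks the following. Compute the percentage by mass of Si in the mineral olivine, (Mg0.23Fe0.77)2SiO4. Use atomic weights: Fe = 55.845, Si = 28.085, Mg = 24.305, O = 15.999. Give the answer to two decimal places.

14.84 wt%

Formula mass = 0.46*24.305 + 1.54*55.845 + 1*28.085 + 4*15.999 = 189.263 g/mol, of which 28.085 g is Si.
So Si makes up 28.085/189.263 = 0.1484 of the mass, i.e. 14.84%.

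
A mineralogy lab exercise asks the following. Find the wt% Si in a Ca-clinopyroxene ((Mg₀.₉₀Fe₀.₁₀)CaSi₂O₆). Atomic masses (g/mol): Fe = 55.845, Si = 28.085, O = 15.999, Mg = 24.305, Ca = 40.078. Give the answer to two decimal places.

Molar mass of (Mg₀.₉₀Fe₀.₁₀)CaSi₂O₆: 0.90×24.305 + 0.10×55.845 + 1×40.078 + 2×28.085 + 6×15.999 = 219.701 g/mol.
Mass of Si per formula unit: 2 × 28.085 = 56.170 g.
Weight fraction Si = 56.170 / 219.701 = 0.2557.

25.57 wt%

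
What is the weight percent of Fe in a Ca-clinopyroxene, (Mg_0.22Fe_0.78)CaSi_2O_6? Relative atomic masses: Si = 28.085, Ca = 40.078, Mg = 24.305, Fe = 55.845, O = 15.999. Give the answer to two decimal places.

18.06 weight percent

Formula mass = 0.22·24.305 + 0.78·55.845 + 1·40.078 + 2·28.085 + 6·15.999 = 241.148 g/mol, of which 43.559 g is Fe.
So Fe makes up 43.559/241.148 = 0.1806 of the mass, i.e. 18.06%.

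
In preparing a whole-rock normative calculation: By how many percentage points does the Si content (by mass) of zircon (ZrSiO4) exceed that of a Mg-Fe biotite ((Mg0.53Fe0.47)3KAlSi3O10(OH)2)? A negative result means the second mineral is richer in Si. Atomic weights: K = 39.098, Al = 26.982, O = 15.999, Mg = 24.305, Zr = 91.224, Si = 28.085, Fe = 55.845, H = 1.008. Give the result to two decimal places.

-2.93 percentage points

Si in ZrSiO4: molar mass 183.305 g/mol; 1×28.085 = 28.085 g → 15.32 wt%.
Si in (Mg0.53Fe0.47)3KAlSi3O10(OH)2: molar mass 461.725 g/mol; 3×28.085 = 84.255 g → 18.25 wt%.
Difference = 15.32 − 18.25 = -2.93 percentage points.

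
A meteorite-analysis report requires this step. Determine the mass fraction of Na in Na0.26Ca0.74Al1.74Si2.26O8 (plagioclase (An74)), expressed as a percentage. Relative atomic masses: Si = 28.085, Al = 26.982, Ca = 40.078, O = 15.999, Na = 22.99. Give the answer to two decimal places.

2.18 weight percent

M(Na0.26Ca0.74Al1.74Si2.26O8) = 274.048 g/mol.
Na contributes 0.26 × 22.99 = 5.977 g per mole.
5.977/274.048 = 0.0218 → 2.18%.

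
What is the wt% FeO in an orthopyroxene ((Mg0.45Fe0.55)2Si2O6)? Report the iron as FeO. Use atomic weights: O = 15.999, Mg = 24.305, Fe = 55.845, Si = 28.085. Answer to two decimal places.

Formula mass = 235.468 g/mol.
1.10 Fe → 1.1000 mol FeO per formula unit; M(FeO) = 71.844, so FeO mass = 79.028 g.
79.028/235.468 × 100 = 33.56 wt%.

33.56 wt%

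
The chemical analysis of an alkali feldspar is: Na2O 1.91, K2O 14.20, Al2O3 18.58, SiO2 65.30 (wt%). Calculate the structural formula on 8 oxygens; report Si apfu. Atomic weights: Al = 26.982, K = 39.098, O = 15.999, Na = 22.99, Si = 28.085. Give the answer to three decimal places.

Na2O: 1.91/61.979 = 0.03082 mol → 0.06164 mol Na, 0.03082 mol O.
K2O: 14.20/94.195 = 0.15075 mol → 0.30150 mol K, 0.15075 mol O.
Al2O3: 18.58/101.961 = 0.18223 mol → 0.36446 mol Al, 0.54669 mol O.
SiO2: 65.30/60.083 = 1.08683 mol → 1.08683 mol Si, 2.17366 mol O.
Total oxygen = 2.90192 mol. Normalization factor = 8/2.90192 = 2.75680.
Si per 8 O = 1.08683 × 2.75680 = 2.996.

2.996 Si apfu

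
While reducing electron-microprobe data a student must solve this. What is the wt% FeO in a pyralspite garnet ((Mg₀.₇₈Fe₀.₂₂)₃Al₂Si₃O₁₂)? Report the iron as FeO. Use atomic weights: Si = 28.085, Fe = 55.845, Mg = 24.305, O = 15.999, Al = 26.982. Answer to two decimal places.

11.18 wt%

Formula mass = 423.938 g/mol.
0.66 Fe → 0.6600 mol FeO per formula unit; M(FeO) = 71.844, so FeO mass = 47.417 g.
47.417/423.938 × 100 = 11.18 wt%.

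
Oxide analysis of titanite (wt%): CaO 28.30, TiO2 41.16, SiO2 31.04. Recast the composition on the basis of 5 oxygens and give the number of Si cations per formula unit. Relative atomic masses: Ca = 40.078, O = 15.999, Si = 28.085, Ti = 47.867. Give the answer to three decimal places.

CaO: 28.30/56.077 = 0.50466 mol → 0.50466 mol Ca, 0.50466 mol O.
TiO2: 41.16/79.865 = 0.51537 mol → 0.51537 mol Ti, 1.03074 mol O.
SiO2: 31.04/60.083 = 0.51662 mol → 0.51662 mol Si, 1.03324 mol O.
Total oxygen = 2.56864 mol. Normalization factor = 5/2.56864 = 1.94656.
Si per 5 O = 0.51662 × 1.94656 = 1.006.

1.006 Si apfu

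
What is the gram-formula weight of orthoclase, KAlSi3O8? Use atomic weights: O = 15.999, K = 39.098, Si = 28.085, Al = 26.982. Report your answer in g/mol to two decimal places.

278.33 g/mol

K: 1 × 39.098 = 39.0980
Al: 1 × 26.982 = 26.9820
Si: 3 × 28.085 = 84.2550
O: 8 × 15.999 = 127.9920
Summing the contributions gives the formula mass.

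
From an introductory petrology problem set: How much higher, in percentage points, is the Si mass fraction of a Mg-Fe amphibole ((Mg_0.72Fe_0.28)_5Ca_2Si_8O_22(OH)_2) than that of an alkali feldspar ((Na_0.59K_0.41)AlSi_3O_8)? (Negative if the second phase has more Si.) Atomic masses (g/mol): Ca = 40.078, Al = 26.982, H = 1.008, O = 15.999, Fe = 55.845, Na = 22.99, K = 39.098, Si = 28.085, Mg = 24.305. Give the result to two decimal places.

-5.11 percentage points

Si in (Mg_0.72Fe_0.28)_5Ca_2Si_8O_22(OH)_2: molar mass 856.509 g/mol; 8×28.085 = 224.680 g → 26.23 wt%.
Si in (Na_0.59K_0.41)AlSi_3O_8: molar mass 268.823 g/mol; 3×28.085 = 84.255 g → 31.34 wt%.
Difference = 26.23 − 31.34 = -5.11 percentage points.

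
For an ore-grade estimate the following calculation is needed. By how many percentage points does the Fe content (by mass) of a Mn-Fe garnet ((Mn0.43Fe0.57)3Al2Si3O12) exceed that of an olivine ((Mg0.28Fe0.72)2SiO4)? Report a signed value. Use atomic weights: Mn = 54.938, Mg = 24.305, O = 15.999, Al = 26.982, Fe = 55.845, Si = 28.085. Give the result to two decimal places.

-23.98 percentage points

Fe in (Mn0.43Fe0.57)3Al2Si3O12: molar mass 496.572 g/mol; 1.71×55.845 = 95.495 g → 19.23 wt%.
Fe in (Mg0.28Fe0.72)2SiO4: molar mass 186.109 g/mol; 1.44×55.845 = 80.417 g → 43.21 wt%.
Difference = 19.23 − 43.21 = -23.98 percentage points.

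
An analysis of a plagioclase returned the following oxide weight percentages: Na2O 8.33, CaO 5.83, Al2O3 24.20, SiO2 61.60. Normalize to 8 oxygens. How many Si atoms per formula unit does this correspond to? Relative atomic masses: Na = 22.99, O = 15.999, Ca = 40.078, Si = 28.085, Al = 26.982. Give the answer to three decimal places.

2.733 Si apfu

8.33 wt% Na2O ÷ 61.979 g/mol = 0.13440 mol, giving 0.26880 Na and 0.13440 O.
5.83 wt% CaO ÷ 56.077 g/mol = 0.10396 mol, giving 0.10396 Ca and 0.10396 O.
24.20 wt% Al2O3 ÷ 101.961 g/mol = 0.23735 mol, giving 0.47470 Al and 0.71205 O.
61.60 wt% SiO2 ÷ 60.083 g/mol = 1.02525 mol, giving 1.02525 Si and 2.05050 O.
Oxygen sums to 3.00091; scaling by 8/3.00091 = 2.66586 puts the formula on 8 O.
Si: 1.02525 × 2.66586 = 2.733 atoms per formula unit.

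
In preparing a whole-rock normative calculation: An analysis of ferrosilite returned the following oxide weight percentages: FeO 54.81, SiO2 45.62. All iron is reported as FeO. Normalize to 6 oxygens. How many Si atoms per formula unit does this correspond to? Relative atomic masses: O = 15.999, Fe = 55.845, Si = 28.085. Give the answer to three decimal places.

54.81 wt% FeO ÷ 71.844 g/mol = 0.76290 mol, giving 0.76290 Fe and 0.76290 O.
45.62 wt% SiO2 ÷ 60.083 g/mol = 0.75928 mol, giving 0.75928 Si and 1.51856 O.
Oxygen sums to 2.28146; scaling by 6/2.28146 = 2.62989 puts the formula on 6 O.
Si: 0.75928 × 2.62989 = 1.997 atoms per formula unit.

1.997 Si apfu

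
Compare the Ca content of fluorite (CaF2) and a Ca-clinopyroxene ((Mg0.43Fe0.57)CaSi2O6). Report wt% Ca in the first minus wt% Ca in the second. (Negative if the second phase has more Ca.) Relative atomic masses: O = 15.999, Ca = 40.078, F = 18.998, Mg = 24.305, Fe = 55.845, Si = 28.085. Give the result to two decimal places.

34.24 percentage points

M(CaF2) = 78.074 g/mol, so wt% Ca = 40.078/78.074 × 100 = 51.33%.
M((Mg0.43Fe0.57)CaSi2O6) = 234.525 g/mol, so wt% Ca = 40.078/234.525 × 100 = 17.09%.
51.33 − 17.09 = 34.24 pp.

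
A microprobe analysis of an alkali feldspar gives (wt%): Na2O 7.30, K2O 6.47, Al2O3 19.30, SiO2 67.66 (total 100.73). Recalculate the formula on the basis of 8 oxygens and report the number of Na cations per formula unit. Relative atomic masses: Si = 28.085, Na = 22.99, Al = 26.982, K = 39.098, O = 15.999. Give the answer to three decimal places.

0.627 Na apfu

Na2O: 7.30/61.979 = 0.11778 mol → 0.23556 mol Na, 0.11778 mol O.
K2O: 6.47/94.195 = 0.06869 mol → 0.13738 mol K, 0.06869 mol O.
Al2O3: 19.30/101.961 = 0.18929 mol → 0.37858 mol Al, 0.56787 mol O.
SiO2: 67.66/60.083 = 1.12611 mol → 1.12611 mol Si, 2.25222 mol O.
Total oxygen = 3.00656 mol. Normalization factor = 8/3.00656 = 2.66085.
Na per 8 O = 0.23556 × 2.66085 = 0.627.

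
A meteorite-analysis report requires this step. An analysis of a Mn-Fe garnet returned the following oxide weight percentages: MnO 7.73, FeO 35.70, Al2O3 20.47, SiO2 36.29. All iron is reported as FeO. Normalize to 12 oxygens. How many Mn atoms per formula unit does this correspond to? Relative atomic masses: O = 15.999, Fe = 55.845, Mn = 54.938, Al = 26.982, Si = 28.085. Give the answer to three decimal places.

MnO (M=70.937): mol = 0.10897; Mn = 0.10897, O = 0.10897.
FeO (M=71.844): mol = 0.49691; Fe = 0.49691, O = 0.49691.
Al2O3 (M=101.961): mol = 0.20076; Al = 0.40152, O = 0.60228.
SiO2 (M=60.083): mol = 0.60400; Si = 0.60400, O = 1.20800.
ΣO = 2.41616; factor = 12/ΣO = 4.96656.
Mn apfu = 0.10897 × 4.96656 = 0.541.

0.541 Mn apfu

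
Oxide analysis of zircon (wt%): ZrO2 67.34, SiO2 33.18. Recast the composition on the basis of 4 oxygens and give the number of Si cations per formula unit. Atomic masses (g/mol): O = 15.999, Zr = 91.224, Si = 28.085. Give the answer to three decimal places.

ZrO2 (M=123.222): mol = 0.54649; Zr = 0.54649, O = 1.09298.
SiO2 (M=60.083): mol = 0.55224; Si = 0.55224, O = 1.10448.
ΣO = 2.19746; factor = 4/ΣO = 1.82028.
Si apfu = 0.55224 × 1.82028 = 1.005.

1.005 Si apfu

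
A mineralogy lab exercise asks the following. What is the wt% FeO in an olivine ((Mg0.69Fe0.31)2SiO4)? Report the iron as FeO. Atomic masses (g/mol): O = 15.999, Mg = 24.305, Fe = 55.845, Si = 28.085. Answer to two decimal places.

M((Mg0.69Fe0.31)2SiO4) = 160.246 g/mol; M(FeO) = 71.844 g/mol.
Moles FeO per formula unit = 0.62 Fe ÷ 1 = 0.6200.
FeO fraction = (0.6200 × 71.844) / 160.246 = 44.543/160.246 = 0.2780.

27.80 wt%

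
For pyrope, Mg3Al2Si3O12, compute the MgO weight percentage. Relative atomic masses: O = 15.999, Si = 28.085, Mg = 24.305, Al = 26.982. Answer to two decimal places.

M(Mg3Al2Si3O12) = 403.122 g/mol; M(MgO) = 40.304 g/mol.
Moles MgO per formula unit = 3 Mg ÷ 1 = 3.0000.
MgO fraction = (3.0000 × 40.304) / 403.122 = 120.912/403.122 = 0.2999.

29.99 wt%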